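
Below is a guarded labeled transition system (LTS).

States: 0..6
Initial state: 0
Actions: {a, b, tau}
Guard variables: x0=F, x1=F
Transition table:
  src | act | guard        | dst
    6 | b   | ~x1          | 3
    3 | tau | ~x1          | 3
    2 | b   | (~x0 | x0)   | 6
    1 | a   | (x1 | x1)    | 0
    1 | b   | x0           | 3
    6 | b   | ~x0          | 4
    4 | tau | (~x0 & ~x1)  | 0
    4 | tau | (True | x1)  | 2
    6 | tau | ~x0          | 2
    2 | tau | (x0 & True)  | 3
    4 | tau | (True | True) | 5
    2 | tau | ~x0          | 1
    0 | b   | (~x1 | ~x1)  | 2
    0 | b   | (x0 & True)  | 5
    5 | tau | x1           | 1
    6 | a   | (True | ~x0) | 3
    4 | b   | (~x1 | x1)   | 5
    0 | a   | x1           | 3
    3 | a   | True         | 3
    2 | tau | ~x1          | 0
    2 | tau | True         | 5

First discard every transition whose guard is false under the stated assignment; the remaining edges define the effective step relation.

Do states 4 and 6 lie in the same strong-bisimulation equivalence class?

Answer: NOT BISIMILAR

Trace:
Compute ~ classes (split until stable):
  π0 = {{0,1,2,3,4,5,6}}
  π1 = {{0},{1,5},{2,4},{3},{6}}
  π2 = {{0},{1,5},{2},{3},{4},{6}}
6 equivalence class(es) (converged in 3)
class of 4: {4}; class of 6: {6}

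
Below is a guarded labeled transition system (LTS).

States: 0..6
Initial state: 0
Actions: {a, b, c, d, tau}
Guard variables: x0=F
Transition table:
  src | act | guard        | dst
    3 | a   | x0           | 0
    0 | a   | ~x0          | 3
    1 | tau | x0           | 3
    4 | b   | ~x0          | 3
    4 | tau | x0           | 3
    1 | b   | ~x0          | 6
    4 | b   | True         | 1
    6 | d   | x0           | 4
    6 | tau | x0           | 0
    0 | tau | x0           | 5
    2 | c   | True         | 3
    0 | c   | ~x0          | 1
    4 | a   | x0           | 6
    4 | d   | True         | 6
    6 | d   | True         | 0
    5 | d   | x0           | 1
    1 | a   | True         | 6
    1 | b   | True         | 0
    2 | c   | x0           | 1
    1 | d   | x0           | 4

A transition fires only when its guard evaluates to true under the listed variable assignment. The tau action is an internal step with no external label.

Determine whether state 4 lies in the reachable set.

After dropping false guards: 10 live edges.
L0 = {0}
L1 = {1,3}  cumulative {0,1,3}
L2 = {6}  cumulative {0,1,3,6}
R = {0,1,3,6}

Answer: UNREACHABLE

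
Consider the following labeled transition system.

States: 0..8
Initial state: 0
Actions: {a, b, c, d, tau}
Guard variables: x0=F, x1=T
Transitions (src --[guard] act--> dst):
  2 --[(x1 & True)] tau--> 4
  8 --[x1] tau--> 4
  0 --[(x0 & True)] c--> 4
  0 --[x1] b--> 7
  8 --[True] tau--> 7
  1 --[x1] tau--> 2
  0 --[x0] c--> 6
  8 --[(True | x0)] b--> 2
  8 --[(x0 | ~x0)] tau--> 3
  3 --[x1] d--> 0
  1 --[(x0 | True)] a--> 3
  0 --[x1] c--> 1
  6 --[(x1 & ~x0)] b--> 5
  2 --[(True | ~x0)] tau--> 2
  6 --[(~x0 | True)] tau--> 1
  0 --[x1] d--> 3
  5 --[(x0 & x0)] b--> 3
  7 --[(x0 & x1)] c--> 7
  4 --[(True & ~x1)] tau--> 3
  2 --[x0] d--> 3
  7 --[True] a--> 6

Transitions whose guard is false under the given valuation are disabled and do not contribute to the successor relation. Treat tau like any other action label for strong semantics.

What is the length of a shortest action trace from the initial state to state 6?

Answer: 2

Working:
Layered search for 6:
  depth 0: {0}
  depth 1: {1,3,7}
  depth 2: {2,6}
6 enters at depth 2; path b·a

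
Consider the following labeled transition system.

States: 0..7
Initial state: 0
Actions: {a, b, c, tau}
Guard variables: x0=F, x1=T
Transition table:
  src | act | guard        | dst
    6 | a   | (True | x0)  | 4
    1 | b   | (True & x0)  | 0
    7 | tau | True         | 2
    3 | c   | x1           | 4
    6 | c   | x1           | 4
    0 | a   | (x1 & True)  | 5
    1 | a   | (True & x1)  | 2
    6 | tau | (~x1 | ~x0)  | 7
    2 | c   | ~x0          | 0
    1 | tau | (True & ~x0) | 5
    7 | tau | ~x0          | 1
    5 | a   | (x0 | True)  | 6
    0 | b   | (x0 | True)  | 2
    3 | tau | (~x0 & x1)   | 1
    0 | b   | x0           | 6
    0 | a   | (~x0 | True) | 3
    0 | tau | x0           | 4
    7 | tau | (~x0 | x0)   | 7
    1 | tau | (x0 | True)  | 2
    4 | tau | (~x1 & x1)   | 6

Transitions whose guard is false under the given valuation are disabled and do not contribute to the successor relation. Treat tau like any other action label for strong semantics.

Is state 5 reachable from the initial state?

After dropping false guards: 16 live edges.
L0 = {0}
L1 = {2,3,5}  now seen {0,2,3,5}
L2 = {1,4,6}  now seen {0,1,2,3,4,5,6}
L3 = {7}  now seen {0,1,2,3,4,5,6,7}
Reach set: {0,1,2,3,4,5,6,7}
trace reaching 5: a

Answer: REACHABLE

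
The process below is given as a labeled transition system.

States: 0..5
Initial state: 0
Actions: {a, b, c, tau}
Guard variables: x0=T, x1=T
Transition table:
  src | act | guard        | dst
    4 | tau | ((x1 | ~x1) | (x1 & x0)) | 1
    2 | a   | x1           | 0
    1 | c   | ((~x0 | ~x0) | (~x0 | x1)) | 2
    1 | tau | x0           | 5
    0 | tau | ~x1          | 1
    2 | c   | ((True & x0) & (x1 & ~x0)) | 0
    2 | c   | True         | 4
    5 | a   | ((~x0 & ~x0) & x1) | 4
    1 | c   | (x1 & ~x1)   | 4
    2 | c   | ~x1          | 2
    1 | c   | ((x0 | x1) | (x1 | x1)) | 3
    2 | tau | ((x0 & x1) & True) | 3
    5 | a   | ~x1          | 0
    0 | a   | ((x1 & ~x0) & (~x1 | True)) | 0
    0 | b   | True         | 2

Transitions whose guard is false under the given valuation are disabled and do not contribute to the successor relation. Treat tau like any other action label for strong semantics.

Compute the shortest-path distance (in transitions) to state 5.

Answer: 4

Analysis:
Layered search for 5:
  Layer 0: {0}
  Layer 1: {2}
  Layer 2: {3,4}
  Layer 3: {1}
  Layer 4: {5}
depth(5)=4, e.g. b·c·tau·tau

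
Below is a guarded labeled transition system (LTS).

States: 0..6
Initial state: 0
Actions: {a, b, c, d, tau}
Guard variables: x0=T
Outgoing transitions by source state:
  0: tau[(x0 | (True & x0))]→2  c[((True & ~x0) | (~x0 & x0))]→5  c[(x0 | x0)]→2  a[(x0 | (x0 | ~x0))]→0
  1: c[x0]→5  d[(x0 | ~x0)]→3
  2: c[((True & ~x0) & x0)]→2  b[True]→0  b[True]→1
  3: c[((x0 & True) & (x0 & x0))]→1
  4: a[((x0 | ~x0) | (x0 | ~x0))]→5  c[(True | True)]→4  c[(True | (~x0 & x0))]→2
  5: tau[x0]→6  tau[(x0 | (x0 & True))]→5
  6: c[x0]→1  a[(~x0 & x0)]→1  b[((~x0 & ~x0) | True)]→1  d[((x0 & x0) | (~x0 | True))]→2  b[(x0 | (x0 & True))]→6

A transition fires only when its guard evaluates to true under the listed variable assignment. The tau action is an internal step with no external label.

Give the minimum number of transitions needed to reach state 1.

BFS to 1:
  depth 0: {0}
  depth 1: {2}
  depth 2: {1}
1 enters at depth 2; path c·b

Answer: 2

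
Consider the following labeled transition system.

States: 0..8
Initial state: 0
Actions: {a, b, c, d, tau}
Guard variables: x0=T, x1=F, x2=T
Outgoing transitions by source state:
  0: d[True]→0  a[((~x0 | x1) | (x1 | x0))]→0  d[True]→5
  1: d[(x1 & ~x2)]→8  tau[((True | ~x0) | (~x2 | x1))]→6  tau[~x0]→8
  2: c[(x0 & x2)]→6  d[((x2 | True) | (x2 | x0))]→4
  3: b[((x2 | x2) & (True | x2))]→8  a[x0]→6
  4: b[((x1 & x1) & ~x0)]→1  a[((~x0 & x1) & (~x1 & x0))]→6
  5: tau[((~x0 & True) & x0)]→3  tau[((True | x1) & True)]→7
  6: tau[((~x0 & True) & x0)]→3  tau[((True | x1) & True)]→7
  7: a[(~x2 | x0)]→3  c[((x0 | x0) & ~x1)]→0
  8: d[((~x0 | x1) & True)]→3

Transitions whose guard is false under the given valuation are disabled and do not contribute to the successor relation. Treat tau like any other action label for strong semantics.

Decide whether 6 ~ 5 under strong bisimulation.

Refine partition for ~:
  π0 = {{0,1,2,3,4,5,6,7,8}}
  π1 = {{0},{1,5,6},{2},{3},{4,8},{7}}
  π2 = {{0},{1},{2},{3},{4,8},{5,6},{7}}
7 equivalence class(es) (converged in 3)
[6]={5,6}  [5]={5,6}

Answer: BISIMILAR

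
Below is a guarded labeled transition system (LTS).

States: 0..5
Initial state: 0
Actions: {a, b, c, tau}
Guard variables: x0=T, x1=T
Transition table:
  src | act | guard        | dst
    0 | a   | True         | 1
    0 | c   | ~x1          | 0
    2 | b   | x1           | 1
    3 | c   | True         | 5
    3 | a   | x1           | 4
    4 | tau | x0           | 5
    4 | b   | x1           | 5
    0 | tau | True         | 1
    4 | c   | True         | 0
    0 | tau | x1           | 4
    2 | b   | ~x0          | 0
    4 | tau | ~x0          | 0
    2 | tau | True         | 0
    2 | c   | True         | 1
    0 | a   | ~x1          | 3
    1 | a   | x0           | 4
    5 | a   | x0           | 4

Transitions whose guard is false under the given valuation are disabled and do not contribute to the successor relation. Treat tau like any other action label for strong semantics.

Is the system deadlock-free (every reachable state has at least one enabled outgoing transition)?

Answer: DEADLOCK-FREE

Working:
Reachable = {0,1,4,5}
  0: a→1  tau→1  tau→4  [3 exit(s)]
  1: a→4  [1 exit(s)]
  4: b→5  c→0  tau→5  [3 exit(s)]
  5: a→4  [1 exit(s)]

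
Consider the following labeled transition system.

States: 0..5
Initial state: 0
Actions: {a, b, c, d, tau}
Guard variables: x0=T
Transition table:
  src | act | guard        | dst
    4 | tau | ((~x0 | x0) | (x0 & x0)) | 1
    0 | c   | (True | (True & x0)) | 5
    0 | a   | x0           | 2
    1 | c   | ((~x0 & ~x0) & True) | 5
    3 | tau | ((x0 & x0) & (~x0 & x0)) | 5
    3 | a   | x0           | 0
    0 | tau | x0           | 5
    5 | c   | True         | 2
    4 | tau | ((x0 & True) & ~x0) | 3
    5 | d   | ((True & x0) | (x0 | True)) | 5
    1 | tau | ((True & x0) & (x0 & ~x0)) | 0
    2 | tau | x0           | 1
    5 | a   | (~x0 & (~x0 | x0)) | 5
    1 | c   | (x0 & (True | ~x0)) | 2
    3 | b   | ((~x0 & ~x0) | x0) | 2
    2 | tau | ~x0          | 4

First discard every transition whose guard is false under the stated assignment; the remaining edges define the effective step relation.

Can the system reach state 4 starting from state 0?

Guard filter leaves 10 enabled edge(s).
depth 0: {0}
depth 1: {2,5}  cumulative {0,2,5}
depth 2: {1}  cumulative {0,1,2,5}
Reach set: {0,1,2,5}

Answer: UNREACHABLE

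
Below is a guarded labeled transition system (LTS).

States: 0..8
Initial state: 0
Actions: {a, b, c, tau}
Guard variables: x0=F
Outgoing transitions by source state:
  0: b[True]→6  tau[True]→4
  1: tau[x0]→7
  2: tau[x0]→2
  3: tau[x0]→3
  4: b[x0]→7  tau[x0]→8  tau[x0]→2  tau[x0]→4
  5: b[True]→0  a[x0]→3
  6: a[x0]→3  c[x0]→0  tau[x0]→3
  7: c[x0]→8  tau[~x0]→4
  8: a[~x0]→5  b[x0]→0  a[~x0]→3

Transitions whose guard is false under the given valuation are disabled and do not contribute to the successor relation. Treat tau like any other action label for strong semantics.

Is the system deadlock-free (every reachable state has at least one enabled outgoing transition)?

Answer: DEADLOCK at state 4

Analysis:
Reach set: {0,4,6}
  0: b→6  tau→4  [2 out]
  4: ∅  [STUCK]
  6: ∅  [STUCK]
trace reaching 4: tau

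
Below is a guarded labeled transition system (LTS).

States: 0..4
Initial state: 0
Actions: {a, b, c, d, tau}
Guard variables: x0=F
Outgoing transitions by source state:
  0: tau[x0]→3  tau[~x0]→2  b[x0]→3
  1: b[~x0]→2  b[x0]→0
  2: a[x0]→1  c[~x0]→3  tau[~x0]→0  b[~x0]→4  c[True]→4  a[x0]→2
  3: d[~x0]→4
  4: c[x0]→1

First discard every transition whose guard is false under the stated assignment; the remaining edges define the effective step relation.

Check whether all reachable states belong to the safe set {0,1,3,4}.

Answer: INVARIANT VIOLATED at state 2

Trace:
Safe = {0,1,3,4}
Reachable = {0,2,3,4}
  0: ✓
  2: ✗ unsafe
  3: ✓
  4: ✓
reach 2 via tau — violates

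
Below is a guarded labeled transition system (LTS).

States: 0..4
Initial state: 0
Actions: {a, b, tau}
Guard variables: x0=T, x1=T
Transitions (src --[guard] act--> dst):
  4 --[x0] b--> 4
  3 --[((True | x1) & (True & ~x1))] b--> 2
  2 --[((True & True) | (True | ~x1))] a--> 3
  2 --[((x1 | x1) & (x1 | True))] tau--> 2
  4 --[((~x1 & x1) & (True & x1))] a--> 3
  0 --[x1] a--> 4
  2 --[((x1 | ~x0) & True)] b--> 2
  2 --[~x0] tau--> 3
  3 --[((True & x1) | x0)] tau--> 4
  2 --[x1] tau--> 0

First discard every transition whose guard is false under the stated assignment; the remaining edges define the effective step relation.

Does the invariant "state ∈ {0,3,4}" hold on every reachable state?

Safe = {0,3,4}
Reach set: {0,4}
  0: ok
  4: ok

Answer: INVARIANT HOLDS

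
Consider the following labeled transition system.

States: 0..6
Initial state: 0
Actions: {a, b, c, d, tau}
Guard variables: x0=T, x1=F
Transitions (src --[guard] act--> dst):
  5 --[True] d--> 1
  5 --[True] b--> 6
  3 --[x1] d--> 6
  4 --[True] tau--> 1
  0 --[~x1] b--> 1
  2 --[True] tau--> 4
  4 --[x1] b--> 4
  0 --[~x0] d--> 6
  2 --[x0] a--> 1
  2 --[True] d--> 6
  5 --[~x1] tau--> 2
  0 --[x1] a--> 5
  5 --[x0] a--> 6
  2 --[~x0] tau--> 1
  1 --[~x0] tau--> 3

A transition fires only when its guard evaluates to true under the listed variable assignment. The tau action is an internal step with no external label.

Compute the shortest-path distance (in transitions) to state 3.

Layered search for 3:
  L0 = {0}
  L1 = {1}
3 never appears.

Answer: UNREACHABLE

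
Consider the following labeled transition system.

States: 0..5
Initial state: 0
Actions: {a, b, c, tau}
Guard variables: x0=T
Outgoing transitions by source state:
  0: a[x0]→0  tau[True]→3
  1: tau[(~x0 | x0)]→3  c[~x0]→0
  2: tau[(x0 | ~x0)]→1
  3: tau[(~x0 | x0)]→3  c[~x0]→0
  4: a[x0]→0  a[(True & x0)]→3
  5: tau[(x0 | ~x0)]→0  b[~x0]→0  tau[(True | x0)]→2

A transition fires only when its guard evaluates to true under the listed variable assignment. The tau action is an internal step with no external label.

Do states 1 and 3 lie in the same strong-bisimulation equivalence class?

Answer: BISIMILAR

Analysis:
Refine partition for ~:
  π0 = {{0,1,2,3,4,5}}
  π1 = {{0},{1,2,3,5},{4}}
  π2 = {{0},{1,2,3},{4},{5}}
stable after 3 split(s): 4 block(s)
class of 1: {1,2,3}; class of 3: {1,2,3}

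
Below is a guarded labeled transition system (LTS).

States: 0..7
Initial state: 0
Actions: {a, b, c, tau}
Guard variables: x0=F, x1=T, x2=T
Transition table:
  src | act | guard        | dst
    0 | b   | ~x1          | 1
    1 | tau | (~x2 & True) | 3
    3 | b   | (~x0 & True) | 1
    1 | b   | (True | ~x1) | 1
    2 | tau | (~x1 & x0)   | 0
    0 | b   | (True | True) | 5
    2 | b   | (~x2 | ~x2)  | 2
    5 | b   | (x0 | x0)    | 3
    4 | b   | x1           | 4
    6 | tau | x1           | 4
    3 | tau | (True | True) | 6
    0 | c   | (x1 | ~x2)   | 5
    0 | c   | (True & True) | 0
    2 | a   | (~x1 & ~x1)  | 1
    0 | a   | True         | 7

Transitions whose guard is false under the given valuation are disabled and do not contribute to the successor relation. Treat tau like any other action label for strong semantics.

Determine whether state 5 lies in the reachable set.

After dropping false guards: 9 live edges.
L0 = {0}
L1 = {5,7}  cumulative {0,5,7}
Reach set: {0,5,7}
Path to 5: b

Answer: REACHABLE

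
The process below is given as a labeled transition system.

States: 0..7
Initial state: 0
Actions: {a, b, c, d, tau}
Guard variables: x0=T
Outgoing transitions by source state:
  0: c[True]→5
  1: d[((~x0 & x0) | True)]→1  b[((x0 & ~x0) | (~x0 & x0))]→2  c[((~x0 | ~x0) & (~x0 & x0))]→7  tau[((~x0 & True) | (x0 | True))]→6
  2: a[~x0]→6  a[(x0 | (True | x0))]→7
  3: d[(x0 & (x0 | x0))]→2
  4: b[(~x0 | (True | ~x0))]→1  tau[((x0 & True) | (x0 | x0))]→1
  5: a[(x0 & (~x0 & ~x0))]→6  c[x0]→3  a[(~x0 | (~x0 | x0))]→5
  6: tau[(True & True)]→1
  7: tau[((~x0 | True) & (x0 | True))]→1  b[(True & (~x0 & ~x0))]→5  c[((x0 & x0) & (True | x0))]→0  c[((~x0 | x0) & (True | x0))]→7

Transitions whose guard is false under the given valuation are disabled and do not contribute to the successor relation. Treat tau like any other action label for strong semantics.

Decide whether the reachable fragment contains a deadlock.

Answer: DEADLOCK-FREE

Analysis:
R = {0,1,2,3,5,6,7}
  0: c→5  [1 exit(s)]
  1: d→1  tau→6  [2 exit(s)]
  2: a→7  [1 exit(s)]
  3: d→2  [1 exit(s)]
  5: a→5  c→3  [2 exit(s)]
  6: tau→1  [1 exit(s)]
  7: c→0  c→7  tau→1  [3 exit(s)]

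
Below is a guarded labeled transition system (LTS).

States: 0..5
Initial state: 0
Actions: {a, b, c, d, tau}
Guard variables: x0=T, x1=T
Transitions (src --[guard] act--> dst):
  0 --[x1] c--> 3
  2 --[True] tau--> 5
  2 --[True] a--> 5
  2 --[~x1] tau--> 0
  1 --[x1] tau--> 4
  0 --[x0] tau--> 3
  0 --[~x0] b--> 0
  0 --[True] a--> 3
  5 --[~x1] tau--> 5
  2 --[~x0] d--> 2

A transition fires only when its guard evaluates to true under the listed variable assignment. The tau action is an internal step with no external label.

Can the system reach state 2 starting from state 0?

Answer: UNREACHABLE

Analysis:
6 transition(s) survive guard evaluation.
Layer 0: {0}
Layer 1: {3}  cumulative {0,3}
Reachable = {0,3}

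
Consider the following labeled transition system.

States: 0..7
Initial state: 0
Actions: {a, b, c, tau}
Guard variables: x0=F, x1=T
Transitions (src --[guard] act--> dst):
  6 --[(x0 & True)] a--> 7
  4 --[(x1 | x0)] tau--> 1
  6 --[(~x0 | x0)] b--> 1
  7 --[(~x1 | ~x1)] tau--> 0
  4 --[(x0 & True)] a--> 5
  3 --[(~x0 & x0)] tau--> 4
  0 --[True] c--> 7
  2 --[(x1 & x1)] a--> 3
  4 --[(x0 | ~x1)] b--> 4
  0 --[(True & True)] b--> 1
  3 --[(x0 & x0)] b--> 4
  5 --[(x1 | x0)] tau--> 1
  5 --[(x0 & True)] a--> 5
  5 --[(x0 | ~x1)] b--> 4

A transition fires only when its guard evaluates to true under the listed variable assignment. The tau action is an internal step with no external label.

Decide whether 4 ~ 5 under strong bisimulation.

Answer: BISIMILAR

Working:
Compute ~ classes (split until stable):
  round 0: {{0,1,2,3,4,5,6,7}}
  round 1: {{0},{1,3,7},{2},{4,5},{6}}
5 equivalence class(es) (converged in 2)
class of 4: {4,5}; class of 5: {4,5}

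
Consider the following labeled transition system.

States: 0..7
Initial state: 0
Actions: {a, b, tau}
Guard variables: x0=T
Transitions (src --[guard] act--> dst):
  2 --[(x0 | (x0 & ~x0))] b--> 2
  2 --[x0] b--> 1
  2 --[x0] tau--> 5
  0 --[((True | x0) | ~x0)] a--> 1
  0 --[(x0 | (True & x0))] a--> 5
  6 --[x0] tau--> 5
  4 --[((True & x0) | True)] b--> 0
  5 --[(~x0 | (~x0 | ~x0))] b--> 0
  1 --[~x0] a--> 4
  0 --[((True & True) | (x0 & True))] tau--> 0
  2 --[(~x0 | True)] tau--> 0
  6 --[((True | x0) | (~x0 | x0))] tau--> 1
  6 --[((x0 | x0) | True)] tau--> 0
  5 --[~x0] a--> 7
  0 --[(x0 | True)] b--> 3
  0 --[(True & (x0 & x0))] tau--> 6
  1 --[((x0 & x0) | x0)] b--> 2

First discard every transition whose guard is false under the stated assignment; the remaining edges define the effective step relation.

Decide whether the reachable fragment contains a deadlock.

R = {0,1,2,3,5,6}
  0: a→1  a→5  b→3  tau→0  tau→6  [5 out]
  1: b→2  [1 out]
  2: b→1  b→2  tau→0  tau→5  [4 out]
  3: ∅  [deadlock]
  5: ∅  [deadlock]
  6: tau→0  tau→1  tau→5  [3 out]
witness 3: b

Answer: DEADLOCK at state 3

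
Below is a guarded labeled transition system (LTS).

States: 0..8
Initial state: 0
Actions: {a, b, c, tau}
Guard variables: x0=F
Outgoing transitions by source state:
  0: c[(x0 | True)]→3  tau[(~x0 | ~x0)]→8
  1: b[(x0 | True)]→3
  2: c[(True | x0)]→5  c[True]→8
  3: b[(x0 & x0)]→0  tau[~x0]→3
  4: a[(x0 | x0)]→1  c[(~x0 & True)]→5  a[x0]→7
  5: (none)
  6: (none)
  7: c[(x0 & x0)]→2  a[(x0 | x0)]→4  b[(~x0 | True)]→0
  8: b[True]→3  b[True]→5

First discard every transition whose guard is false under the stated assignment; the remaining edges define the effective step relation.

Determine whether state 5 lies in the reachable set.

10 transition(s) survive guard evaluation.
depth 0: {0}
depth 1: {3,8}  total {0,3,8}
depth 2: {5}  total {0,3,5,8}
R = {0,3,5,8}
trace reaching 5: tau·b

Answer: REACHABLE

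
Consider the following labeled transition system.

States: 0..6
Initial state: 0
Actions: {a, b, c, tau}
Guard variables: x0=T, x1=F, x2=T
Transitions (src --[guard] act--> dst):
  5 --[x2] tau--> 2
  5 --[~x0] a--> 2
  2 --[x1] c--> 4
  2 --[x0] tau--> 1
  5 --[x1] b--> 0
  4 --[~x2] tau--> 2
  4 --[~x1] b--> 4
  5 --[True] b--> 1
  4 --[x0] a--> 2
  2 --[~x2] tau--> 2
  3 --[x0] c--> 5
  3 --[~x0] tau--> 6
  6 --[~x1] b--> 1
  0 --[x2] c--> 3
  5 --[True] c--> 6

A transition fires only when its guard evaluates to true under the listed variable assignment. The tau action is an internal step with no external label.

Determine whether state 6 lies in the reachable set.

Answer: REACHABLE

Analysis:
After dropping false guards: 9 live edges.
L0 = {0}
L1 = {3}  cumulative {0,3}
L2 = {5}  cumulative {0,3,5}
L3 = {1,2,6}  cumulative {0,1,2,3,5,6}
Reach set: {0,1,2,3,5,6}
Path to 6: c·c·c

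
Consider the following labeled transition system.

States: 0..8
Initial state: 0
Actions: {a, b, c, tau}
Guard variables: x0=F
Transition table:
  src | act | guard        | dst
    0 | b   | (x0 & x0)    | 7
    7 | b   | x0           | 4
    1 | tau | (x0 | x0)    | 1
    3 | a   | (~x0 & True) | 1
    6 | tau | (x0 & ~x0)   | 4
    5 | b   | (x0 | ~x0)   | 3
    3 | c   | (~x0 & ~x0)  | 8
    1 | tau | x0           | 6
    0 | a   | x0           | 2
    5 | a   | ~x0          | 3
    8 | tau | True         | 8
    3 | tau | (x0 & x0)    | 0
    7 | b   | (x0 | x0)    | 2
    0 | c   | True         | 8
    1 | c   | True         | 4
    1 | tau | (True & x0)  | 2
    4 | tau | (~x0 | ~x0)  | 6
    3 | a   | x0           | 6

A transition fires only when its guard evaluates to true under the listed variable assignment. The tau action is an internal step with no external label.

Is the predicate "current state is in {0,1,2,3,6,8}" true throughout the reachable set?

Answer: INVARIANT HOLDS

Analysis:
Inv-set: {0,1,2,3,6,8}
Reach set: {0,8}
  0: safe
  8: safe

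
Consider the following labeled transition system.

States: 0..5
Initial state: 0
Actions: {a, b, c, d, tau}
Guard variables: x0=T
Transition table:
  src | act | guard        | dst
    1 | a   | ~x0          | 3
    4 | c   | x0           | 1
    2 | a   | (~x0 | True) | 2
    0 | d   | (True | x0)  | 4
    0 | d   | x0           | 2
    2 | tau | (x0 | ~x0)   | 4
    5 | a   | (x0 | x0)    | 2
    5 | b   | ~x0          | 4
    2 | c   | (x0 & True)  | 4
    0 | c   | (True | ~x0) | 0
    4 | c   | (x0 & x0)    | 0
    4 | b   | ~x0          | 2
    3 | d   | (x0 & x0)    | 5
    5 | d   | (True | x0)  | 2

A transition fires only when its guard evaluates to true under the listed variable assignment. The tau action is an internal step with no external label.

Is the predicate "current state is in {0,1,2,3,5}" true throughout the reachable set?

Answer: INVARIANT VIOLATED at state 4

Trace:
Allowed set {0,1,2,3,5}
Reach set: {0,1,2,4}
  0: safe
  1: safe
  2: safe
  4: outside
witness against invariant: d → 4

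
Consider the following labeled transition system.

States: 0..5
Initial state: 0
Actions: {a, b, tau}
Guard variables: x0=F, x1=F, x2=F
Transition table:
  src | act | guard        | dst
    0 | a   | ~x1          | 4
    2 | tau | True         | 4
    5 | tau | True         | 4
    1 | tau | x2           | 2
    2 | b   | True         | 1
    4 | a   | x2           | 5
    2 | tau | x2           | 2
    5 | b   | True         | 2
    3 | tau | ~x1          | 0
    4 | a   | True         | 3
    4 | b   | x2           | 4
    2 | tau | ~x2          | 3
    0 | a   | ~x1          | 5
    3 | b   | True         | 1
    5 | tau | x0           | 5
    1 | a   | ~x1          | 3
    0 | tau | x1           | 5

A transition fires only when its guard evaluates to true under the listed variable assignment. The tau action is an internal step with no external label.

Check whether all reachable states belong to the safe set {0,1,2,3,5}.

Answer: INVARIANT VIOLATED at state 4

Working:
Inv-set: {0,1,2,3,5}
Reachable = {0,1,2,3,4,5}
  0: ok
  1: ok
  2: ok
  3: ok
  4: outside
  5: ok
counterexample path to 4: a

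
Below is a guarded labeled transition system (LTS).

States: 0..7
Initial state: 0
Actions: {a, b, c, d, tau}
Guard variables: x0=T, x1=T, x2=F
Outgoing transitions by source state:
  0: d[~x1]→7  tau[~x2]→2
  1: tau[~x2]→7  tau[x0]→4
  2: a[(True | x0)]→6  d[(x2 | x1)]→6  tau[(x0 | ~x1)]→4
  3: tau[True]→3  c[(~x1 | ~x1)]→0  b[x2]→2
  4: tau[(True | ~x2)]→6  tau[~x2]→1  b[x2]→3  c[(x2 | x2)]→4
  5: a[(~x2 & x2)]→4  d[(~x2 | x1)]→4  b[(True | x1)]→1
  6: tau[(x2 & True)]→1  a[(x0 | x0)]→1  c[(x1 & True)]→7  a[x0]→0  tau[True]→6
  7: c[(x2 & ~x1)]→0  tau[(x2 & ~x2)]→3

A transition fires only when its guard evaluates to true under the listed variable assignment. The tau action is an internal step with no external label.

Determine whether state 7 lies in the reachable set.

Guard filter leaves 15 enabled edge(s).
depth 0: {0}
depth 1: {2}  cumulative {0,2}
depth 2: {4,6}  cumulative {0,2,4,6}
depth 3: {1,7}  cumulative {0,1,2,4,6,7}
R = {0,1,2,4,6,7}
Path to 7: tau·a·c

Answer: REACHABLE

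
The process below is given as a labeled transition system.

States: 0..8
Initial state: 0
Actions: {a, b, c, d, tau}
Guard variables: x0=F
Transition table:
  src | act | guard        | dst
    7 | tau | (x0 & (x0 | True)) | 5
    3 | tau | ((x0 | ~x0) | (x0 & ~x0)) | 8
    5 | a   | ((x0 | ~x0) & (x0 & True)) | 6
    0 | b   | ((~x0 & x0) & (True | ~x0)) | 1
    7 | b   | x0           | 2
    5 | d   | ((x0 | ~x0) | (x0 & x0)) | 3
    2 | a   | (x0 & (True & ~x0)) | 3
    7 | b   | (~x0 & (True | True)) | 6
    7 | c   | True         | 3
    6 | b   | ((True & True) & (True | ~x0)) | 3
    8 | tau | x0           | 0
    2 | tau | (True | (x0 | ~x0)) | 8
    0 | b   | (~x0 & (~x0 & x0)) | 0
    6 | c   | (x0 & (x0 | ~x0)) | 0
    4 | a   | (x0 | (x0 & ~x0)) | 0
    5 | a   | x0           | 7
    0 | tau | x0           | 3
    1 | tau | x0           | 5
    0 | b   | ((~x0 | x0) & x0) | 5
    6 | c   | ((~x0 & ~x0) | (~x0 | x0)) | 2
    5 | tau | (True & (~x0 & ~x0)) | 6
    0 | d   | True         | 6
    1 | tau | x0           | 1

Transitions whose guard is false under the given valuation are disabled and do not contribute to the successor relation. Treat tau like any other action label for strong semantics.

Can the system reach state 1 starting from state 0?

Answer: UNREACHABLE

Working:
After dropping false guards: 9 live edges.
Layer 0: {0}
Layer 1: {6}  total {0,6}
Layer 2: {2,3}  total {0,2,3,6}
Layer 3: {8}  total {0,2,3,6,8}
R = {0,2,3,6,8}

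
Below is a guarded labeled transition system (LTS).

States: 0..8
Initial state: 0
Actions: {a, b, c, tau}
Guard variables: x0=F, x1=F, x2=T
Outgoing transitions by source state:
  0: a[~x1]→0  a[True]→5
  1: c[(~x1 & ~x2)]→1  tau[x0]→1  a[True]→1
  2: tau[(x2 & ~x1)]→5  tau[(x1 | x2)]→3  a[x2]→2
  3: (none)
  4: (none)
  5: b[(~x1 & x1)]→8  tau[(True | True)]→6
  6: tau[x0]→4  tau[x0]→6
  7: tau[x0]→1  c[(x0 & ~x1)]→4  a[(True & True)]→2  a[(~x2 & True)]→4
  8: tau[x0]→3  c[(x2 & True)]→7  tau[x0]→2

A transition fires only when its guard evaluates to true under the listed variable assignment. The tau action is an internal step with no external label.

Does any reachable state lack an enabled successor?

Answer: DEADLOCK at state 6

Working:
Reach set: {0,5,6}
  0: a→0  a→5  [2 out]
  5: tau→6  [1 out]
  6: ∅  [deadlock]
trace reaching 6: a·tau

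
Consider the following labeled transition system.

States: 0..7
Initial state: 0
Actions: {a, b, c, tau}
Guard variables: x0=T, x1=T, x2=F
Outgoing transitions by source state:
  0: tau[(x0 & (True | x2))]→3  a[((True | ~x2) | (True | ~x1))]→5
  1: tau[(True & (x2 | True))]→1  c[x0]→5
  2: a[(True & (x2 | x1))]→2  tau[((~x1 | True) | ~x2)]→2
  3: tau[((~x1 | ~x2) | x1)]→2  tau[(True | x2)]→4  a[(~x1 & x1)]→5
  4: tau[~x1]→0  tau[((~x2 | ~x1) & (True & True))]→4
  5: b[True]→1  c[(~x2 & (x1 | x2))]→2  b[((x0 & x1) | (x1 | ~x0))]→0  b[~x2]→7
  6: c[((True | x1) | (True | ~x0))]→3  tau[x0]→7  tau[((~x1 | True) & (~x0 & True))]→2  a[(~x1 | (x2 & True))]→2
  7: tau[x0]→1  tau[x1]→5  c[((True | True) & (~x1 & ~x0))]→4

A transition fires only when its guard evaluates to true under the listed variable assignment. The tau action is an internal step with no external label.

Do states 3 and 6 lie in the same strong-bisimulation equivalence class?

Answer: NOT BISIMILAR

Trace:
Refine partition for ~:
  P[0] = {{0,1,2,3,4,5,6,7}}
  P[1] = {{0,2},{1,6},{3,4,7},{5}}
  P[2] = {{0},{1},{2},{3},{4},{5},{6},{7}}
stable after 3 split(s): 8 block(s)
class of 3: {3}; class of 6: {6}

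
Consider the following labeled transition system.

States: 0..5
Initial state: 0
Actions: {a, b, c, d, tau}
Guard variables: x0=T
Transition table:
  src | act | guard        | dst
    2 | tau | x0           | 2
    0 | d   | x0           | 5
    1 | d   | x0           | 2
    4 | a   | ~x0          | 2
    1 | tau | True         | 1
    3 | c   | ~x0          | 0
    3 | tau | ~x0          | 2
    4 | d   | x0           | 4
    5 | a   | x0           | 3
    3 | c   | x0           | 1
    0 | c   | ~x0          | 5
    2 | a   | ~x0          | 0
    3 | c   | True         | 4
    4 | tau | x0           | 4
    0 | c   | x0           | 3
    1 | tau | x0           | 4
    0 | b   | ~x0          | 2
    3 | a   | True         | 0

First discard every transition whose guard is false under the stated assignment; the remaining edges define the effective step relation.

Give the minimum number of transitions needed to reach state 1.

Answer: 2

Analysis:
Breadth-first toward 1:
  Layer 0: {0}
  Layer 1: {3,5}
  Layer 2: {1,4}
1 enters at depth 2; path c·c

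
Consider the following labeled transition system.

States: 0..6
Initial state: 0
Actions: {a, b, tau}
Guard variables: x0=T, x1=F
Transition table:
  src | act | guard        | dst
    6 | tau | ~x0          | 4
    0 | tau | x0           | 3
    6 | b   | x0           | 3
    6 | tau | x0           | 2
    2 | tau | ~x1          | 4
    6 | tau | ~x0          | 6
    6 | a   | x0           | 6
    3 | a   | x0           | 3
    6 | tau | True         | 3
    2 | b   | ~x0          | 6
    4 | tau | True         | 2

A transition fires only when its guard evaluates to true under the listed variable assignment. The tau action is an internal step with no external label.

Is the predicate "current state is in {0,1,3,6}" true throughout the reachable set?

Answer: INVARIANT HOLDS

Working:
Inv-set: {0,1,3,6}
R = {0,3}
  0: ✓
  3: ✓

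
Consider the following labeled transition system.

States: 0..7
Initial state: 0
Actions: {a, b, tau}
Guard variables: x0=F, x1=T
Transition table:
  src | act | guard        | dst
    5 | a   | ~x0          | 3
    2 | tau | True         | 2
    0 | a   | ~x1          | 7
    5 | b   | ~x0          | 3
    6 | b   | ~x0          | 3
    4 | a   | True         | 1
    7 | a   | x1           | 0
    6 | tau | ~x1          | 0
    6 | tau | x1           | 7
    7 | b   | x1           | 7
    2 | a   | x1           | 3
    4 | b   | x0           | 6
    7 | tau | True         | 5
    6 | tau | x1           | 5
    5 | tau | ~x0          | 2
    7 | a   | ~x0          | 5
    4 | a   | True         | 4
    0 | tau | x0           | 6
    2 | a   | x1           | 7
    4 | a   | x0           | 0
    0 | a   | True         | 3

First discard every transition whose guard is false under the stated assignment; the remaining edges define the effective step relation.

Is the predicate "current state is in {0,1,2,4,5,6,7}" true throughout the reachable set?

Safe = {0,1,2,4,5,6,7}
R = {0,3}
  0: ok
  3: ✗ unsafe
counterexample path to 3: a

Answer: INVARIANT VIOLATED at state 3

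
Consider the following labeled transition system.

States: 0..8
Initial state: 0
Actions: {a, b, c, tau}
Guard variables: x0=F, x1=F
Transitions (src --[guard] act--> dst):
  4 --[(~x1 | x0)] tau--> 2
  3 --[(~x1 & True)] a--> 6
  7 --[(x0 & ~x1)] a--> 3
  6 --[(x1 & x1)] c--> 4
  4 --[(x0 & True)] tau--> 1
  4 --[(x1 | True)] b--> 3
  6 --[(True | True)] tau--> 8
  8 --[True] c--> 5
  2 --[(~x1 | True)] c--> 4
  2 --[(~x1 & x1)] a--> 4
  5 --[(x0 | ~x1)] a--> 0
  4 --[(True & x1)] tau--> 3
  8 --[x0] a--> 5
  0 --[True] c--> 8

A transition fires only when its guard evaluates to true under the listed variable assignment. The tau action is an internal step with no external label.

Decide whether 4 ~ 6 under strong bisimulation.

Answer: NOT BISIMILAR

Working:
Refine partition for ~:
  P[0] = {{0,1,2,3,4,5,6,7,8}}
  P[1] = {{0,2,8},{1,7},{3,5},{4},{6}}
  P[2] = {{0},{1,7},{2},{3},{4},{5},{6},{8}}
Fixed point at round 3; 8 class(es).
4∈{4}, 6∈{6}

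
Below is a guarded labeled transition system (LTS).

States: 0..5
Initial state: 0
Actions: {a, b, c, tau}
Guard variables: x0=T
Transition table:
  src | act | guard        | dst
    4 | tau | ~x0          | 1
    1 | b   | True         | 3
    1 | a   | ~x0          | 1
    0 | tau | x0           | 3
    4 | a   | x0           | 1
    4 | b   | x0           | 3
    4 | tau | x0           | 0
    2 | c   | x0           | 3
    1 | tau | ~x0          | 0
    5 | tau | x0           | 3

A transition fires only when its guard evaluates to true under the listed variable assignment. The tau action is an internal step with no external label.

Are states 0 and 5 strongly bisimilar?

Compute ~ classes (split until stable):
  π0 = {{0,1,2,3,4,5}}
  π1 = {{0,5},{1},{2},{3},{4}}
stable after 2 split(s): 5 block(s)
class of 0: {0,5}; class of 5: {0,5}

Answer: BISIMILAR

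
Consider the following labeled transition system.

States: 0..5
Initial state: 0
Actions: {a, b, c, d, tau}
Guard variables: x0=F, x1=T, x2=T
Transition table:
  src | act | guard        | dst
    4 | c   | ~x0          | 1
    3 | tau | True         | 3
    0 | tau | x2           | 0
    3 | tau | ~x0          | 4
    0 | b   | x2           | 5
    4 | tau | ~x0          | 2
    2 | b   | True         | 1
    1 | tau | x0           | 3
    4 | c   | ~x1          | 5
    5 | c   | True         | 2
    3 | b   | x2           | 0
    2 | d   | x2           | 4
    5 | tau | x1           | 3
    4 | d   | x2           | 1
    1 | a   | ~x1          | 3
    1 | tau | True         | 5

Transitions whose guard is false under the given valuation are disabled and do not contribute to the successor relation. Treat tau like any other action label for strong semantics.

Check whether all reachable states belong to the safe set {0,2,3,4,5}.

Answer: INVARIANT VIOLATED at state 1

Analysis:
Inv-set: {0,2,3,4,5}
R = {0,1,2,3,4,5}
  0: ok
  1: outside
  2: ok
  3: ok
  4: ok
  5: ok
reach 1 via b·c·b — violates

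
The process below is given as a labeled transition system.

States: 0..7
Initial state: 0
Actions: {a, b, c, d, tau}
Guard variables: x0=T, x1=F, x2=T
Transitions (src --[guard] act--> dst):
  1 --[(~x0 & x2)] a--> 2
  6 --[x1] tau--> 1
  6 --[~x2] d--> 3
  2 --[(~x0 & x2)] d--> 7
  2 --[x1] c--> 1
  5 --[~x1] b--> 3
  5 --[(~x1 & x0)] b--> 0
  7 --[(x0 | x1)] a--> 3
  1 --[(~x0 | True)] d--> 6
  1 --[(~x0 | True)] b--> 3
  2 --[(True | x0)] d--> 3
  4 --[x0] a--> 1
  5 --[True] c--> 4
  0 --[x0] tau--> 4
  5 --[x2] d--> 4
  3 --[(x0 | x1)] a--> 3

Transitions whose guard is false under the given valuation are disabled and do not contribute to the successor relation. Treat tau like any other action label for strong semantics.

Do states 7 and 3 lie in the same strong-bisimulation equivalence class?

Answer: BISIMILAR

Working:
Compute ~ classes (split until stable):
  π0 = {{0,1,2,3,4,5,6,7}}
  π1 = {{0},{1},{2},{3,4,7},{5},{6}}
  π2 = {{0},{1},{2},{3,7},{4},{5},{6}}
7 equivalence class(es) (converged in 3)
[7]={3,7}  [3]={3,7}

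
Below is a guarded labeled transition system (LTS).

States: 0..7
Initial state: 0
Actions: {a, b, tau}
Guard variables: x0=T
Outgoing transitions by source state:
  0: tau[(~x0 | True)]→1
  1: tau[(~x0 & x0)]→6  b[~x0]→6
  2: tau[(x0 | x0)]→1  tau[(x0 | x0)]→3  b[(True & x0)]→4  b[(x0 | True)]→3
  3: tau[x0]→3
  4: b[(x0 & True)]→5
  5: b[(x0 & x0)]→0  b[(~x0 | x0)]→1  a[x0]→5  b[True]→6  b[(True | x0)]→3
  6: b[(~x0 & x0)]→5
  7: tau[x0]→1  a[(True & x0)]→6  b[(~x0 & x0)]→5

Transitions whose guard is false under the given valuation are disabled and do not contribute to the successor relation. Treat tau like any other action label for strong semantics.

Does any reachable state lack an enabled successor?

Answer: DEADLOCK at state 1

Working:
Reach set: {0,1}
  0: tau→1  [deg 1]
  1: ∅  [STUCK]
witness 1: tau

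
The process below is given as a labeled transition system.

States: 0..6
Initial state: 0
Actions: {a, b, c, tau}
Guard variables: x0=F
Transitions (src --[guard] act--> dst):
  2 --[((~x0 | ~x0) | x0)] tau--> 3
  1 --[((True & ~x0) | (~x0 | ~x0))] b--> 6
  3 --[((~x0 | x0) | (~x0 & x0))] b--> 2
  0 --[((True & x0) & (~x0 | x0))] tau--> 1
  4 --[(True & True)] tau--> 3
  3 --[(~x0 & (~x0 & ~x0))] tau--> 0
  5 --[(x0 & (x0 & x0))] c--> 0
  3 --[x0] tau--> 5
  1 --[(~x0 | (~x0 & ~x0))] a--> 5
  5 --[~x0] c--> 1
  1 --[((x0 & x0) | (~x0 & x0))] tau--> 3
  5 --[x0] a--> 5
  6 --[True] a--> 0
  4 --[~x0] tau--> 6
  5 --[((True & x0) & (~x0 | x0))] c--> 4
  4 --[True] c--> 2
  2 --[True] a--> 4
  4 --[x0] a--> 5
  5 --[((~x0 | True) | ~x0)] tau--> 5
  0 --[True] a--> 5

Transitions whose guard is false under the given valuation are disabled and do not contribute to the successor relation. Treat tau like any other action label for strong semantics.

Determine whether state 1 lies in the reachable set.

13 transition(s) survive guard evaluation.
depth 0: {0}
depth 1: {5}  cumulative {0,5}
depth 2: {1}  cumulative {0,1,5}
depth 3: {6}  cumulative {0,1,5,6}
R = {0,1,5,6}
trace reaching 1: a·c

Answer: REACHABLE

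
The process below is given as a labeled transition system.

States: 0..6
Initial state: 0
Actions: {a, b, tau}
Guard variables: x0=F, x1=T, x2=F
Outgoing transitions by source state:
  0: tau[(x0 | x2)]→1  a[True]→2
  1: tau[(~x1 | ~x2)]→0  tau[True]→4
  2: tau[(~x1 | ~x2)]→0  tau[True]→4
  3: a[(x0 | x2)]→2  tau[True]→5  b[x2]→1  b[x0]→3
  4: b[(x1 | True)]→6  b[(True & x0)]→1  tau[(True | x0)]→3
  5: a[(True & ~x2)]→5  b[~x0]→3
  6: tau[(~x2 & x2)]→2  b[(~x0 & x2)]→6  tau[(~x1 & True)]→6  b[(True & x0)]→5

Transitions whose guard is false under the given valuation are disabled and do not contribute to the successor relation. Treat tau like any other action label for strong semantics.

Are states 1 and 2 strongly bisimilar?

Answer: BISIMILAR

Working:
Compute ~ classes (split until stable):
  π0 = {{0,1,2,3,4,5,6}}
  π1 = {{0},{1,2,3},{4},{5},{6}}
  π2 = {{0},{1,2},{3},{4},{5},{6}}
stable after 3 split(s): 6 block(s)
class of 1: {1,2}; class of 2: {1,2}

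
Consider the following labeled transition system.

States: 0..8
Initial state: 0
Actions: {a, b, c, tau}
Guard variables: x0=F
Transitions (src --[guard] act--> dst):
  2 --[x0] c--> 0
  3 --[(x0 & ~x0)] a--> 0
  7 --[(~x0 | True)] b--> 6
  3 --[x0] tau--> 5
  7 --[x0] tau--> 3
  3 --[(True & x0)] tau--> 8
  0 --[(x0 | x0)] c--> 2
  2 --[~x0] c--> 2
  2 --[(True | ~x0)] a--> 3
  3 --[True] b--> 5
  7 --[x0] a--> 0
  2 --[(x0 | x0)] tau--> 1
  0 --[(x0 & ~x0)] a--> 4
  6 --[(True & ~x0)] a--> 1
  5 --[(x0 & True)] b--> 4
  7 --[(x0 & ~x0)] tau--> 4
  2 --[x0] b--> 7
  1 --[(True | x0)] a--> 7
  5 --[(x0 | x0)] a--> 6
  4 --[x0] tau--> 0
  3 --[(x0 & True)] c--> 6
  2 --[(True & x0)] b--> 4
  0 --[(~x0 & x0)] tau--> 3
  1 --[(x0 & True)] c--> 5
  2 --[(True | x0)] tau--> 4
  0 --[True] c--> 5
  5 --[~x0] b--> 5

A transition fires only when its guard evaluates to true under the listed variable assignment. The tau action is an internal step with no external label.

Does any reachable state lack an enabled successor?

Reachable = {0,5}
  0: c→5  [deg 1]
  5: b→5  [deg 1]

Answer: DEADLOCK-FREE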